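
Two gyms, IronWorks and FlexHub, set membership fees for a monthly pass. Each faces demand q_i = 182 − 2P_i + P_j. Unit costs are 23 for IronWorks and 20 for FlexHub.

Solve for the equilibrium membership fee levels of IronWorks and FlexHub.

75.6, 74.4

IronWorks's profit: π = (P_{IronWorks} − 23)(182 − 2P_{IronWorks} + P_{FlexHub}).
∂π/∂P_{IronWorks} = 228 − 4P_{IronWorks} + P_{FlexHub} = 0 ⇒ P_{IronWorks} = 57 + 0.25P_{FlexHub}.
Similarly P_{FlexHub} = 55.5 + 0.25P_{IronWorks}.
Plugging P_{FlexHub} into IronWorks's best response: P_{IronWorks} = 57 + 0.25(55.5 + 0.25P_{IronWorks}) ⇒ 0.9375P_{IronWorks} = 70.875, so P_{IronWorks} = 75.6.
Then P_{FlexHub} = 55.5 + 0.25·75.6 = 74.4.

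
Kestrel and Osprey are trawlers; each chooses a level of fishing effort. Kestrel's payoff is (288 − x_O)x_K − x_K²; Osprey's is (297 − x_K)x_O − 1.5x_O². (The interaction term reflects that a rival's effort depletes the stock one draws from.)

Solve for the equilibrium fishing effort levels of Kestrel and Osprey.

113.4, 61.2

Expanding Kestrel's payoff: 288x_K − x_Ox_K − x_K².
∂π/∂x_K = 288 − x_O − 2x_K = 0, so x_K = 144 − 0.5x_O.
Likewise for Osprey: x_O = 99 − (1/3)x_K.
Substituting the second reaction function into the first: x_K = 144 − 0.5(99 − (1/3)x_K), which gives (5/6)x_K = 94.5 ⇒ x_K = 113.4.
Then x_O = 99 − (1/3)·113.4 = 61.2.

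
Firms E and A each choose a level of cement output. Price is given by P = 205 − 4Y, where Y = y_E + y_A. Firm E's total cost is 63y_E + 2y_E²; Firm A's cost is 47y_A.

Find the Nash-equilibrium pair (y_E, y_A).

Firm E's profit: π = y_E(205 − 4(y_E + y_A)) − 63y_E − 2y_E².
∂π/∂y_E = 142 − 12y_E − 4y_A = 0, so y_E = 71/6 − (1/3)y_A.
For A: ∂π/∂y_A = 158 − 8y_A − 4y_E = 0 ⇒ y_A = 19.75 − 0.5y_E.
Substituting the second reaction function into the first: y_E = 71/6 − (1/3)(19.75 − 0.5y_E), which gives (5/6)y_E = 5.25 ⇒ y_E = 6.3.
Then y_A = 19.75 − 0.5·6.3 = 16.6.

6.3, 16.6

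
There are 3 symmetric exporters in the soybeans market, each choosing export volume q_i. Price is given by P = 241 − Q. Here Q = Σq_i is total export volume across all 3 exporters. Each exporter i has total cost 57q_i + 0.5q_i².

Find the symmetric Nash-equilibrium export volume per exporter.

A representative exporter's profit is π_i = q_i(241 − Q) − 57q_i − 0.5q_i², with Q = q_i + Σ_{j≠i} q_j.
First-order condition: 184 − 3q_i − Σ_{j≠i} q_j = 0.
With identical exporters, set every q_j = q: then 184 − 3q − 2q = 0, i.e. q = 184/5 = 36.8.

36.8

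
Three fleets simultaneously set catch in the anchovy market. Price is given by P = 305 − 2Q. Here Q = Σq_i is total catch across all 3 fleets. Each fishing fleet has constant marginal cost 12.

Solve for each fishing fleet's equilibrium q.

A representative fishing fleet's profit is π_i = q_i(305 − 2Q) − 12q_i, with Q = q_i + Σ_{j≠i} q_j.
First-order condition: 293 − 4q_i − 2Σ_{j≠i} q_j = 0.
With identical fishing fleets, set every q_j = q: then 293 − 4q − 4q = 0, i.e. q = 293/8 = 36.625.

36.625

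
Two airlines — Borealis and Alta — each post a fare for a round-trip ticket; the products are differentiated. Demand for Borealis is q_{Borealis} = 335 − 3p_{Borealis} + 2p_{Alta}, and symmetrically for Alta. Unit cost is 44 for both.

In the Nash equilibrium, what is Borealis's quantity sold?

218.25

Borealis's profit: π = (p_{Borealis} − 44)(335 − 3p_{Borealis} + 2p_{Alta}).
∂π/∂p_{Borealis} = 467 − 6p_{Borealis} + 2p_{Alta} = 0 ⇒ p_{Borealis} = 467/6 + (1/3)p_{Alta}.
Setting p_{Borealis} = p_{Alta} in the reaction function: p_{Borealis} = 467/6 + (1/3)p_{Borealis}, so p_{Borealis} = (467/6) / (2/3) = 116.75.
q_{Borealis} = 335 − 3·116.75 + 2·116.75 = 218.25.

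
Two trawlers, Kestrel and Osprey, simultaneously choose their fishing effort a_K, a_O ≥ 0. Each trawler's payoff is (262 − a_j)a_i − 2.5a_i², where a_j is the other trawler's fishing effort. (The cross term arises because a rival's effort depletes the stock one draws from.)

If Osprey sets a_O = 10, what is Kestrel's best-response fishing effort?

50.4

Kestrel's payoff is (262 − a_O)a_K − 2.5a_K².
∂π/∂a_K = 262 − a_O − 5a_K = 0, so a_K = 52.4 − 0.2a_O.
At a_O = 10: a_K = 52.4 − 0.2·10 = 50.4.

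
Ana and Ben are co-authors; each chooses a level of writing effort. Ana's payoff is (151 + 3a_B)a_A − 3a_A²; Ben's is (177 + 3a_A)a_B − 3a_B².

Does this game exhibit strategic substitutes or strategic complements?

Expanding Ana's payoff: 151a_A + 3a_Ba_A − 3a_A².
∂π/∂a_A = 151 + 3a_B − 6a_A = 0, so a_A = 151/6 + 0.5a_B.
The best-response slope da_A/da_B = 0.5 > 0: the reaction function is upward-sloping, so the choices are strategic complements.

strategic complements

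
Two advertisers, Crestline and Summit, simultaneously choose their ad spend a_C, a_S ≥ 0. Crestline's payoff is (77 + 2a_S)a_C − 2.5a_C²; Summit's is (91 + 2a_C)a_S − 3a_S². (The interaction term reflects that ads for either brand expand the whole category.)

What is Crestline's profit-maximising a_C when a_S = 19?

Expanding Crestline's payoff: 77a_C + 2a_Sa_C − 2.5a_C².
∂π/∂a_C = 77 + 2a_S − 5a_C = 0, so a_C = 15.4 + 0.4a_S.
At a_S = 19: a_C = 15.4 + 0.4·19 = 23.

23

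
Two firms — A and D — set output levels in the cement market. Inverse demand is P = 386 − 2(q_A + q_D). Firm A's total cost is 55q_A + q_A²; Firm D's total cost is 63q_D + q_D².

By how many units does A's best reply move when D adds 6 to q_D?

Firm A's profit: π = q_A(386 − 2(q_A + q_D)) − 55q_A − q_A².
∂π/∂q_A = 331 − 6q_A − 2q_D = 0, so q_A = 331/6 − (1/3)q_D.
The reaction-function slope is −1/3, so a 6-unit rise in q_D moves q_A by −1/3 × 6 = −2. A's best response falls — the actions are strategic substitutes.

-2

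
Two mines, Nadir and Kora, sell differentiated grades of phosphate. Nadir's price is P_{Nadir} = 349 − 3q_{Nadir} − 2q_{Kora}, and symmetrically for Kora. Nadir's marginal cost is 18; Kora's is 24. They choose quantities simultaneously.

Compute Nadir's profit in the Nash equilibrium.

5229.1875

Mine Nadir's profit: π = q_{Nadir}(349 − 3q_{Nadir} − 2q_{Kora}) − 18q_{Nadir}.
∂π/∂q_{Nadir} = 331 − 6q_{Nadir} − 2q_{Kora} = 0 ⇒ q_{Nadir} = 331/6 − (1/3)q_{Kora}.
Similarly q_{Kora} = 325/6 − (1/3)q_{Nadir}.
Solving the two reaction functions simultaneously: (1 − (−1/3)(−1/3))q_{Nadir} = 331/6 − (1/3)·(325/6), so (8/9)q_{Nadir} = 334/9 and q_{Nadir} = 41.75.
Then q_{Kora} = 325/6 − (1/3)·41.75 = 40.25.
P_{Nadir} = 349 − 3·41.75 − 2·40.25 = 143.25.
Profit = (143.25 − 18)·41.75 = 5229.1875.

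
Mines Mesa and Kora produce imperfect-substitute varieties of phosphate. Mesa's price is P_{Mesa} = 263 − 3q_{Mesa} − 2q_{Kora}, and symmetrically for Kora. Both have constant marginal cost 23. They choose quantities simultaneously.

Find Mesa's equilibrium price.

113

Mine Mesa's profit: π = q_{Mesa}(263 − 3q_{Mesa} − 2q_{Kora}) − 23q_{Mesa}.
∂π/∂q_{Mesa} = 240 − 6q_{Mesa} − 2q_{Kora} = 0 ⇒ q_{Mesa} = 40 − (1/3)q_{Kora}.
The game is symmetric, so in equilibrium q_{Kora} = q_{Mesa}: the reaction function gives (4/3)q_{Mesa} = 40, hence q_{Mesa} = 30.
P_{Mesa} = 263 − 3·30 − 2·30 = 113.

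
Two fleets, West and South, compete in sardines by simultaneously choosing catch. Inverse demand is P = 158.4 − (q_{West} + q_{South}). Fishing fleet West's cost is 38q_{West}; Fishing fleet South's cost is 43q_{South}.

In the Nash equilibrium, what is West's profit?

1747.24

Fishing fleet West's profit: π = q_{West}(158.4 − (q_{West} + q_{South})) − 38q_{West}.
∂π/∂q_{West} = 120.4 − 2q_{West} − q_{South} = 0, so q_{West} = 60.2 − 0.5q_{South}.
By the same steps for South: q_{South} = 57.7 − 0.5q_{West}.
Substituting the second reaction function into the first: q_{West} = 60.2 − 0.5(57.7 − 0.5q_{West}), which gives 0.75q_{West} = 31.35 ⇒ q_{West} = 41.8.
Then q_{South} = 57.7 − 0.5·41.8 = 36.8.
Price P = 158.4 − 78.6 = 79.8.
West's profit: (79.8 − 38)·41.8 = 1747.24.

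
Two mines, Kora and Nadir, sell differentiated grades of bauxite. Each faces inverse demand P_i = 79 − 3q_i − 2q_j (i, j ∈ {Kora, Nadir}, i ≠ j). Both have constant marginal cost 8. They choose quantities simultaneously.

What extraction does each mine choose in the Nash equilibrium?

Mine Kora's profit: π = q_{Kora}(79 − 3q_{Kora} − 2q_{Nadir}) − 8q_{Kora}.
∂π/∂q_{Kora} = 71 − 6q_{Kora} − 2q_{Nadir} = 0 ⇒ q_{Kora} = 71/6 − (1/3)q_{Nadir}.
By symmetry q_{Nadir} = q_{Kora}; substituting into the reaction function, (4/3)q_{Kora} = 71/6 and q_{Kora} = 8.875.

8.875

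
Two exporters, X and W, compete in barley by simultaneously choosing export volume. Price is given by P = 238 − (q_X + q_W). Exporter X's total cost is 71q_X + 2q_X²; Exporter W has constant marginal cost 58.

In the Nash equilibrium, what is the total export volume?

Exporter X's profit: π = q_X(238 − (q_X + q_W)) − 71q_X − 2q_X².
∂π/∂q_X = 167 − 6q_X − q_W = 0, so q_X = 167/6 − (1/6)q_W.
For W: ∂π/∂q_W = 180 − 2q_W − q_X = 0 ⇒ q_W = 90 − 0.5q_X.
Substituting the second reaction function into the first: q_X = 167/6 − (1/6)(90 − 0.5q_X), which gives (11/12)q_X = 77/6 ⇒ q_X = 14.
Then q_W = 90 − 0.5·14 = 83.
Total export volume: 14 + 83 = 97.

97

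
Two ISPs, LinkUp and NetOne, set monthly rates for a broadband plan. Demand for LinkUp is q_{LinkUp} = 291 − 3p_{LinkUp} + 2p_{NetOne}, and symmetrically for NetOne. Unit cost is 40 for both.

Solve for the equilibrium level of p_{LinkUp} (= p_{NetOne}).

102.75

LinkUp's profit: π = (p_{LinkUp} − 40)(291 − 3p_{LinkUp} + 2p_{NetOne}).
∂π/∂p_{LinkUp} = 411 − 6p_{LinkUp} + 2p_{NetOne} = 0 ⇒ p_{LinkUp} = 68.5 + (1/3)p_{NetOne}.
Setting p_{LinkUp} = p_{NetOne} in the reaction function: p_{LinkUp} = 68.5 + (1/3)p_{LinkUp}, so p_{LinkUp} = 68.5 / (2/3) = 102.75.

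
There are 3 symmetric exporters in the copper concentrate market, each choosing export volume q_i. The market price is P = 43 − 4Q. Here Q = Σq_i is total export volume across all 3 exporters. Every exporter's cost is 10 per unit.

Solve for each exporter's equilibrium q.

2.0625

A representative exporter's profit is π_i = q_i(43 − 4Q) − 10q_i, with Q = q_i + Σ_{j≠i} q_j.
First-order condition: 33 − 8q_i − 4Σ_{j≠i} q_j = 0.
In a symmetric equilibrium every exporter chooses the same q, so Σ_{j≠i} q_j = 2q. The condition becomes 33 − 16q = 0, giving q = 33/16 = 2.0625.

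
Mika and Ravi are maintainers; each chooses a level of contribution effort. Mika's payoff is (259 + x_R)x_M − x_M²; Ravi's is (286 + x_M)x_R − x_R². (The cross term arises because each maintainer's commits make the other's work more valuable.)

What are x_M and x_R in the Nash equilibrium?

Expanding Mika's payoff: 259x_M + x_Rx_M − x_M².
∂π/∂x_M = 259 + x_R − 2x_M = 0, so x_M = 129.5 + 0.5x_R.
Likewise for Ravi: x_R = 143 + 0.5x_M.
Substituting the second reaction function into the first: x_M = 129.5 + 0.5(143 + 0.5x_M), which gives 0.75x_M = 201 ⇒ x_M = 268.
Then x_R = 143 + 0.5·268 = 277.

268, 277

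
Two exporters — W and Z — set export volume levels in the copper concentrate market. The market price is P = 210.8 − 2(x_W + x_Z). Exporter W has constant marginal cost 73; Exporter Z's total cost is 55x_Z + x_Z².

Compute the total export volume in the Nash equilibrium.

Exporter W's profit: π = x_W(210.8 − 2(x_W + x_Z)) − 73x_W.
∂π/∂x_W = 137.8 − 4x_W − 2x_Z = 0, so x_W = 34.45 − 0.5x_Z.
For Z: ∂π/∂x_Z = 155.8 − 6x_Z − 2x_W = 0 ⇒ x_Z = 779/30 − (1/3)x_W.
Substituting the second reaction function into the first: x_W = 34.45 − 0.5(779/30 − (1/3)x_W), which gives (5/6)x_W = 322/15 ⇒ x_W = 25.76.
Then x_Z = 779/30 − (1/3)·25.76 = 17.38.
Total export volume: 25.76 + 17.38 = 43.14.

43.14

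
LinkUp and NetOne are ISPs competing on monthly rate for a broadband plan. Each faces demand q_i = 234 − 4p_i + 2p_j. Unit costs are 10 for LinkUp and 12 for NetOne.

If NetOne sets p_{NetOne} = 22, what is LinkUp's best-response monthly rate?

39.75

LinkUp's profit: π = (p_{LinkUp} − 10)(234 − 4p_{LinkUp} + 2p_{NetOne}).
∂π/∂p_{LinkUp} = 274 − 8p_{LinkUp} + 2p_{NetOne} = 0 ⇒ p_{LinkUp} = 34.25 + 0.25p_{NetOne}.
At p_{NetOne} = 22: p_{LinkUp} = 34.25 + 0.25·22 = 39.75.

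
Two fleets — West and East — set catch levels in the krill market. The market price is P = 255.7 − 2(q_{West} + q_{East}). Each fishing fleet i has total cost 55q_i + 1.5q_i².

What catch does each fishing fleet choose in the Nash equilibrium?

22.3

Fishing fleet West's profit: π = q_{West}(255.7 − 2(q_{West} + q_{East})) − 55q_{West} − 1.5q_{West}².
∂π/∂q_{West} = 200.7 − 7q_{West} − 2q_{East} = 0, so q_{West} = 2007/70 − (2/7)q_{East}.
By symmetry q_{East} = q_{West}; substituting into the reaction function, (9/7)q_{West} = 2007/70 and q_{West} = 22.3.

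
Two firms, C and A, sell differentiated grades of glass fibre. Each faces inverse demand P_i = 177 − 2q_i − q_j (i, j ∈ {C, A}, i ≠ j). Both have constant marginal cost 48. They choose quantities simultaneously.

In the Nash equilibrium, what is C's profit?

Firm C's profit: π = q_C(177 − 2q_C − q_A) − 48q_C.
∂π/∂q_C = 129 − 4q_C − q_A = 0 ⇒ q_C = 32.25 − 0.25q_A.
The game is symmetric, so in equilibrium q_A = q_C: the reaction function gives 1.25q_C = 32.25, hence q_C = 25.8.
P_C = 177 − 2·25.8 − 25.8 = 99.6.
Profit = (99.6 − 48)·25.8 = 1331.28.

1331.28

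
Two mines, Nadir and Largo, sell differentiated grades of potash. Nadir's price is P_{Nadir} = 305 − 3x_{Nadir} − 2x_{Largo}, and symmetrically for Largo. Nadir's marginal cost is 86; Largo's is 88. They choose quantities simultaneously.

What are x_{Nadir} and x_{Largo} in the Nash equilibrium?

Mine Nadir's profit: π = x_{Nadir}(305 − 3x_{Nadir} − 2x_{Largo}) − 86x_{Nadir}.
∂π/∂x_{Nadir} = 219 − 6x_{Nadir} − 2x_{Largo} = 0 ⇒ x_{Nadir} = 36.5 − (1/3)x_{Largo}.
Similarly x_{Largo} = 217/6 − (1/3)x_{Nadir}.
Substituting the second reaction function into the first: x_{Nadir} = 36.5 − (1/3)(217/6 − (1/3)x_{Nadir}), which gives (8/9)x_{Nadir} = 220/9 ⇒ x_{Nadir} = 27.5.
Then x_{Largo} = 217/6 − (1/3)·27.5 = 27.

27.5, 27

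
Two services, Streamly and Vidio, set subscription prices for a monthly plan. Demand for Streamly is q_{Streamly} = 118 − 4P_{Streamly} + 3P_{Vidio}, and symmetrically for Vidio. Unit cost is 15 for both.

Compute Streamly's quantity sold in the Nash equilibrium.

82.4

Streamly's profit: π = (P_{Streamly} − 15)(118 − 4P_{Streamly} + 3P_{Vidio}).
∂π/∂P_{Streamly} = 178 − 8P_{Streamly} + 3P_{Vidio} = 0 ⇒ P_{Streamly} = 22.25 + 0.375P_{Vidio}.
The game is symmetric, so in equilibrium P_{Vidio} = P_{Streamly}: the reaction function gives 0.625P_{Streamly} = 22.25, hence P_{Streamly} = 35.6.
q_{Streamly} = 118 − 4·35.6 + 3·35.6 = 82.4.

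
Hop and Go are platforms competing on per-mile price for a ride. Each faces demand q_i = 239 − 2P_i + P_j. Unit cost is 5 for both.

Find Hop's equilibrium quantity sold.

156

Hop's profit: π = (P_{Hop} − 5)(239 − 2P_{Hop} + P_{Go}).
∂π/∂P_{Hop} = 249 − 4P_{Hop} + P_{Go} = 0 ⇒ P_{Hop} = 62.25 + 0.25P_{Go}.
By symmetry P_{Go} = P_{Hop}; substituting into the reaction function, 0.75P_{Hop} = 62.25 and P_{Hop} = 83.
q_{Hop} = 239 − 2·83 + 83 = 156.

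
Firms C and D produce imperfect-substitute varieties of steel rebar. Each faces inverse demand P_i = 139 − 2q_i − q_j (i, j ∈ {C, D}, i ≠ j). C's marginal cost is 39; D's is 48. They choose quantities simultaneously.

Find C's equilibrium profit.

848.72

Firm C's profit: π = q_C(139 − 2q_C − q_D) − 39q_C.
∂π/∂q_C = 100 − 4q_C − q_D = 0 ⇒ q_C = 25 − 0.25q_D.
Similarly q_D = 22.75 − 0.25q_C.
Solving the two reaction functions simultaneously: (1 − (−0.25)(−0.25))q_C = 25 − 0.25·22.75, so 0.9375q_C = 19.3125 and q_C = 20.6.
Then q_D = 22.75 − 0.25·20.6 = 17.6.
P_C = 139 − 2·20.6 − 17.6 = 80.2.
Profit = (80.2 − 39)·20.6 = 848.72.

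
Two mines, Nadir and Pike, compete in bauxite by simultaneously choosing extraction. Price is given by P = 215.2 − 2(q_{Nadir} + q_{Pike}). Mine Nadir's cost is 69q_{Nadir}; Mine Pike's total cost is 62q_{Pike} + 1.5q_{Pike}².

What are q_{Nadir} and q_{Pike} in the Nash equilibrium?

29.875, 13.35

Mine Nadir's profit: π = q_{Nadir}(215.2 − 2(q_{Nadir} + q_{Pike})) − 69q_{Nadir}.
∂π/∂q_{Nadir} = 146.2 − 4q_{Nadir} − 2q_{Pike} = 0, so q_{Nadir} = 36.55 − 0.5q_{Pike}.
For Pike: ∂π/∂q_{Pike} = 153.2 − 7q_{Pike} − 2q_{Nadir} = 0 ⇒ q_{Pike} = 766/35 − (2/7)q_{Nadir}.
Solving the two reaction functions simultaneously: (1 − (−0.5)(−2/7))q_{Nadir} = 36.55 − 0.5·(766/35), so (6/7)q_{Nadir} = 717/28 and q_{Nadir} = 29.875.
Then q_{Pike} = 766/35 − (2/7)·29.875 = 13.35.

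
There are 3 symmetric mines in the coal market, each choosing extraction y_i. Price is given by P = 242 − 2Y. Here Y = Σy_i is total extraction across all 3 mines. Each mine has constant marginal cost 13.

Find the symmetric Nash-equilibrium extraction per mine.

28.625

A representative mine's profit is π_i = y_i(242 − 2Y) − 13y_i, with Y = y_i + Σ_{j≠i} y_j.
First-order condition: 229 − 4y_i − 2Σ_{j≠i} y_j = 0.
With identical mines, set every y_j = y: then 229 − 4y − 4y = 0, i.e. y = 229/8 = 28.625.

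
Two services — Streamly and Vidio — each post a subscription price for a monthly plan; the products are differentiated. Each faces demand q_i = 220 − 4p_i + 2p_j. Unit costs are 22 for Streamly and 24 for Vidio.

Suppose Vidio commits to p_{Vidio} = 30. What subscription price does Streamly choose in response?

46

Streamly's profit: π = (p_{Streamly} − 22)(220 − 4p_{Streamly} + 2p_{Vidio}).
∂π/∂p_{Streamly} = 308 − 8p_{Streamly} + 2p_{Vidio} = 0 ⇒ p_{Streamly} = 38.5 + 0.25p_{Vidio}.
At p_{Vidio} = 30: p_{Streamly} = 38.5 + 0.25·30 = 46.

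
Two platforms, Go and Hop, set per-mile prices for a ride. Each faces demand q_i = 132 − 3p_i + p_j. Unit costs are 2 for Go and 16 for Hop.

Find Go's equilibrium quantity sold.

80.4

Go's profit: π = (p_{Go} − 2)(132 − 3p_{Go} + p_{Hop}).
∂π/∂p_{Go} = 138 − 6p_{Go} + p_{Hop} = 0 ⇒ p_{Go} = 23 + (1/6)p_{Hop}.
Similarly p_{Hop} = 30 + (1/6)p_{Go}.
Substituting the second reaction function into the first: p_{Go} = 23 + (1/6)(30 + (1/6)p_{Go}), which gives (35/36)p_{Go} = 28 ⇒ p_{Go} = 28.8.
Then p_{Hop} = 30 + (1/6)·28.8 = 34.8.
q_{Go} = 132 − 3·28.8 + 34.8 = 80.4.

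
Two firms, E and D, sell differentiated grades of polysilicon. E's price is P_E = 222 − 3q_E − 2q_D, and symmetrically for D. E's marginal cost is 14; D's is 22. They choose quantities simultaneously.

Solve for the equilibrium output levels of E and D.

26.5, 24.5

Firm E's profit: π = q_E(222 − 3q_E − 2q_D) − 14q_E.
∂π/∂q_E = 208 − 6q_E − 2q_D = 0 ⇒ q_E = 104/3 − (1/3)q_D.
Similarly q_D = 100/3 − (1/3)q_E.
Solving the two reaction functions simultaneously: (1 − (−1/3)(−1/3))q_E = 104/3 − (1/3)·(100/3), so (8/9)q_E = 212/9 and q_E = 26.5.
Then q_D = 100/3 − (1/3)·26.5 = 24.5.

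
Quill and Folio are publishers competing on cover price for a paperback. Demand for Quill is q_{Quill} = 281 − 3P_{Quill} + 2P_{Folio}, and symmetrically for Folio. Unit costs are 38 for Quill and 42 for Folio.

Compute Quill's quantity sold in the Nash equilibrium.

Quill's profit: π = (P_{Quill} − 38)(281 − 3P_{Quill} + 2P_{Folio}).
∂π/∂P_{Quill} = 395 − 6P_{Quill} + 2P_{Folio} = 0 ⇒ P_{Quill} = 395/6 + (1/3)P_{Folio}.
Similarly P_{Folio} = 407/6 + (1/3)P_{Quill}.
Plugging P_{Folio} into Quill's best response: P_{Quill} = 395/6 + (1/3)(407/6 + (1/3)P_{Quill}) ⇒ (8/9)P_{Quill} = 796/9, so P_{Quill} = 99.5.
Then P_{Folio} = 407/6 + (1/3)·99.5 = 101.
q_{Quill} = 281 − 3·99.5 + 2·101 = 184.5.

184.5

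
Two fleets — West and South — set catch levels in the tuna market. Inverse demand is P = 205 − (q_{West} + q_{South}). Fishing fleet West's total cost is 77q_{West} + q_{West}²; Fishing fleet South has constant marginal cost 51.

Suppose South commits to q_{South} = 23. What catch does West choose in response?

Fishing fleet West's profit: π = q_{West}(205 − (q_{West} + q_{South})) − 77q_{West} − q_{West}².
∂π/∂q_{West} = 128 − 4q_{West} − q_{South} = 0, so q_{West} = 32 − 0.25q_{South}.
At q_{South} = 23: q_{West} = 32 − 0.25·23 = 26.25.

26.25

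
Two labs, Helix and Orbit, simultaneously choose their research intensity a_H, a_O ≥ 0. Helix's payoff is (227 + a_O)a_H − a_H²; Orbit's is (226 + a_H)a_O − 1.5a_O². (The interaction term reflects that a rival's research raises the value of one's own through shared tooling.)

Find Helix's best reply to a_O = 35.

131

Expanding Helix's payoff: 227a_H + a_Oa_H − a_H².
∂π/∂a_H = 227 + a_O − 2a_H = 0, so a_H = 113.5 + 0.5a_O.
At a_O = 35: a_H = 113.5 + 0.5·35 = 131.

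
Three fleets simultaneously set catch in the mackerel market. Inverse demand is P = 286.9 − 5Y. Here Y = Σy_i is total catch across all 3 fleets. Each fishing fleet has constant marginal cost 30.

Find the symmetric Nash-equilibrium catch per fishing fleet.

A representative fishing fleet's profit is π_i = y_i(286.9 − 5Y) − 30y_i, with Y = y_i + Σ_{j≠i} y_j.
First-order condition: 256.9 − 10y_i − 5Σ_{j≠i} y_j = 0.
Imposing symmetry (y_j = y for all j) turns Σ_{j≠i} y_j into 2y, so 256.9 = 20y and y = 12.845.

12.845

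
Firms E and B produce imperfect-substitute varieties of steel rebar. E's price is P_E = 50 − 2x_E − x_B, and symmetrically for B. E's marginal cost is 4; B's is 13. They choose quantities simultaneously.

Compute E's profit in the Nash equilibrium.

Firm E's profit: π = x_E(50 − 2x_E − x_B) − 4x_E.
∂π/∂x_E = 46 − 4x_E − x_B = 0 ⇒ x_E = 11.5 − 0.25x_B.
Similarly x_B = 9.25 − 0.25x_E.
Plugging x_B into E's best response: x_E = 11.5 − 0.25(9.25 − 0.25x_E) ⇒ 0.9375x_E = 9.1875, so x_E = 9.8.
Then x_B = 9.25 − 0.25·9.8 = 6.8.
P_E = 50 − 2·9.8 − 6.8 = 23.6.
Profit = (23.6 − 4)·9.8 = 192.08.

192.08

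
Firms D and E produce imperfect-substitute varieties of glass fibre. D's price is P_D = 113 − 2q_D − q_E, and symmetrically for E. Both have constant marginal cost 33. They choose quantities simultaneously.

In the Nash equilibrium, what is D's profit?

Firm D's profit: π = q_D(113 − 2q_D − q_E) − 33q_D.
∂π/∂q_D = 80 − 4q_D − q_E = 0 ⇒ q_D = 20 − 0.25q_E.
Setting q_D = q_E in the reaction function: q_D = 20 − 0.25q_D, so q_D = 20 / 1.25 = 16.
P_D = 113 − 2·16 − 16 = 65.
Profit = (65 − 33)·16 = 512.

512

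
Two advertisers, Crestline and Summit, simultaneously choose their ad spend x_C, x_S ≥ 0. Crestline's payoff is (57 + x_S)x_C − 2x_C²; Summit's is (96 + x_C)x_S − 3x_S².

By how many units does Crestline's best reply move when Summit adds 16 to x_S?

4

Expanding Crestline's payoff: 57x_C + x_Sx_C − 2x_C².
∂π/∂x_C = 57 + x_S − 4x_C = 0, so x_C = 14.25 + 0.25x_S.
The reaction-function slope is 0.25, so a 16-unit rise in x_S moves x_C by 0.25 × 16 = 4. Crestline's best response rises — the actions are strategic complements.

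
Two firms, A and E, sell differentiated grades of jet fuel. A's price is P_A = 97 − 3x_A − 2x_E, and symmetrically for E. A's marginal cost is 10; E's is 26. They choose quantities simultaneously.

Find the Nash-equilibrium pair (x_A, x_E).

11.875, 7.875

Firm A's profit: π = x_A(97 − 3x_A − 2x_E) − 10x_A.
∂π/∂x_A = 87 − 6x_A − 2x_E = 0 ⇒ x_A = 14.5 − (1/3)x_E.
Similarly x_E = 71/6 − (1/3)x_A.
Solving the two reaction functions simultaneously: (1 − (−1/3)(−1/3))x_A = 14.5 − (1/3)·(71/6), so (8/9)x_A = 95/9 and x_A = 11.875.
Then x_E = 71/6 − (1/3)·11.875 = 7.875.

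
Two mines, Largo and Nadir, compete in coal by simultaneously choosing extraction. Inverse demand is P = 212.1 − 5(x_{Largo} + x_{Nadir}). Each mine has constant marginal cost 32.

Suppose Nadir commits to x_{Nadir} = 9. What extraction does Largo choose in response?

13.51

Mine Largo's profit: π = x_{Largo}(212.1 − 5(x_{Largo} + x_{Nadir})) − 32x_{Largo}.
∂π/∂x_{Largo} = 180.1 − 10x_{Largo} − 5x_{Nadir} = 0, so x_{Largo} = 18.01 − 0.5x_{Nadir}.
At x_{Nadir} = 9: x_{Largo} = 18.01 − 0.5·9 = 13.51.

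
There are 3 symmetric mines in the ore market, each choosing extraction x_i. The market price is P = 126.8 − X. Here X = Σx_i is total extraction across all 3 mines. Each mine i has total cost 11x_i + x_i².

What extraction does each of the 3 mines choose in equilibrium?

19.3

A representative mine's profit is π_i = x_i(126.8 − X) − 11x_i − x_i², with X = x_i + Σ_{j≠i} x_j.
First-order condition: 115.8 − 4x_i − Σ_{j≠i} x_j = 0.
In a symmetric equilibrium every mine chooses the same x, so Σ_{j≠i} x_j = 2x. The condition becomes 115.8 − 6x = 0, giving x = 115.8/6 = 19.3.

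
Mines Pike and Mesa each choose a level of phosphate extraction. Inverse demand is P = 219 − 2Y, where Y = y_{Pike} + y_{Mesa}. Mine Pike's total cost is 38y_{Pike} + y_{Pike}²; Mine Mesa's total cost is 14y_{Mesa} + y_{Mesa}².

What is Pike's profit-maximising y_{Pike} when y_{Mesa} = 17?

24.5

Mine Pike's profit: π = y_{Pike}(219 − 2(y_{Pike} + y_{Mesa})) − 38y_{Pike} − y_{Pike}².
∂π/∂y_{Pike} = 181 − 6y_{Pike} − 2y_{Mesa} = 0, so y_{Pike} = 181/6 − (1/3)y_{Mesa}.
At y_{Mesa} = 17: y_{Pike} = 181/6 − (1/3)·17 = 24.5.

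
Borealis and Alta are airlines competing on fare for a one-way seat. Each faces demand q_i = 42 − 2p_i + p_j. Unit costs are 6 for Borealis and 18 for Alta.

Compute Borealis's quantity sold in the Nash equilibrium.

Borealis's profit: π = (p_{Borealis} − 6)(42 − 2p_{Borealis} + p_{Alta}).
∂π/∂p_{Borealis} = 54 − 4p_{Borealis} + p_{Alta} = 0 ⇒ p_{Borealis} = 13.5 + 0.25p_{Alta}.
Similarly p_{Alta} = 19.5 + 0.25p_{Borealis}.
Plugging p_{Alta} into Borealis's best response: p_{Borealis} = 13.5 + 0.25(19.5 + 0.25p_{Borealis}) ⇒ 0.9375p_{Borealis} = 18.375, so p_{Borealis} = 19.6.
Then p_{Alta} = 19.5 + 0.25·19.6 = 24.4.
q_{Borealis} = 42 − 2·19.6 + 24.4 = 27.2.

27.2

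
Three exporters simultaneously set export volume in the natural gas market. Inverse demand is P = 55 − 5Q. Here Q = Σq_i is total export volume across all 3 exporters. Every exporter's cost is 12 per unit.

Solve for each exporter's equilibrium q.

2.15

A representative exporter's profit is π_i = q_i(55 − 5Q) − 12q_i, with Q = q_i + Σ_{j≠i} q_j.
First-order condition: 43 − 10q_i − 5Σ_{j≠i} q_j = 0.
With identical exporters, set every q_j = q: then 43 − 10q − 10q = 0, i.e. q = 43/20 = 2.15.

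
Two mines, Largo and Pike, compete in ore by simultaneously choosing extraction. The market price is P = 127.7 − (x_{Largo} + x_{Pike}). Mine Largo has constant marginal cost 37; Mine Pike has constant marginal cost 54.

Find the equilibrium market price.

72.9

Mine Largo's profit: π = x_{Largo}(127.7 − (x_{Largo} + x_{Pike})) − 37x_{Largo}.
∂π/∂x_{Largo} = 90.7 − 2x_{Largo} − x_{Pike} = 0, so x_{Largo} = 45.35 − 0.5x_{Pike}.
By the same steps for Pike: x_{Pike} = 36.85 − 0.5x_{Largo}.
Solving the two reaction functions simultaneously: (1 − (−0.5)(−0.5))x_{Largo} = 45.35 − 0.5·36.85, so 0.75x_{Largo} = 26.925 and x_{Largo} = 35.9.
Then x_{Pike} = 36.85 − 0.5·35.9 = 18.9.
Equilibrium price: P = 127.7 − 54.8 = 72.9.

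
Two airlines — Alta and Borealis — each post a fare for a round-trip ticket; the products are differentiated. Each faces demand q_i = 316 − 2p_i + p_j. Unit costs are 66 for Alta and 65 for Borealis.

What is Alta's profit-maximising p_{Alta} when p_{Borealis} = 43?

122.75

Alta's profit: π = (p_{Alta} − 66)(316 − 2p_{Alta} + p_{Borealis}).
∂π/∂p_{Alta} = 448 − 4p_{Alta} + p_{Borealis} = 0 ⇒ p_{Alta} = 112 + 0.25p_{Borealis}.
At p_{Borealis} = 43: p_{Alta} = 112 + 0.25·43 = 122.75.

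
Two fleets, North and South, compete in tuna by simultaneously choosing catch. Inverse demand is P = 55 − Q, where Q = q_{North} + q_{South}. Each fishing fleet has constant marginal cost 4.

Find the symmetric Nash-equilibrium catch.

17

Fishing fleet North's profit: π = q_{North}(55 − (q_{North} + q_{South})) − 4q_{North}.
∂π/∂q_{North} = 51 − 2q_{North} − q_{South} = 0, so q_{North} = 25.5 − 0.5q_{South}.
Setting q_{North} = q_{South} in the reaction function: q_{North} = 25.5 − 0.5q_{North}, so q_{North} = 25.5 / 1.5 = 17.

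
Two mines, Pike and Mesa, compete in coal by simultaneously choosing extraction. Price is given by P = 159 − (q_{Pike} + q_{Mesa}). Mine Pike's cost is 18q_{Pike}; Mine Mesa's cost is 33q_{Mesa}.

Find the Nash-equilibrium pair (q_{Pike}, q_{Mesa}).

52, 37

Mine Pike's profit: π = q_{Pike}(159 − (q_{Pike} + q_{Mesa})) − 18q_{Pike}.
∂π/∂q_{Pike} = 141 − 2q_{Pike} − q_{Mesa} = 0, so q_{Pike} = 70.5 − 0.5q_{Mesa}.
By the same steps for Mesa: q_{Mesa} = 63 − 0.5q_{Pike}.
Solving the two reaction functions simultaneously: (1 − (−0.5)(−0.5))q_{Pike} = 70.5 − 0.5·63, so 0.75q_{Pike} = 39 and q_{Pike} = 52.
Then q_{Mesa} = 63 − 0.5·52 = 37.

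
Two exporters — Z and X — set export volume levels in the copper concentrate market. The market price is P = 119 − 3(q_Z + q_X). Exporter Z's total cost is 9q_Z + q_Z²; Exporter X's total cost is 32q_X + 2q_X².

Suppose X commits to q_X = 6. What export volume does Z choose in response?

Exporter Z's profit: π = q_Z(119 − 3(q_Z + q_X)) − 9q_Z − q_Z².
∂π/∂q_Z = 110 − 8q_Z − 3q_X = 0, so q_Z = 13.75 − 0.375q_X.
At q_X = 6: q_Z = 13.75 − 0.375·6 = 11.5.

11.5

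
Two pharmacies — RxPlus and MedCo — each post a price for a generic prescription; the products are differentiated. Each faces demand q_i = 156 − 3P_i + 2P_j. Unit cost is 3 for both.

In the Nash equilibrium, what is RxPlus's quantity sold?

114.75

RxPlus's profit: π = (P_{RxPlus} − 3)(156 − 3P_{RxPlus} + 2P_{MedCo}).
∂π/∂P_{RxPlus} = 165 − 6P_{RxPlus} + 2P_{MedCo} = 0 ⇒ P_{RxPlus} = 27.5 + (1/3)P_{MedCo}.
By symmetry P_{MedCo} = P_{RxPlus}; substituting into the reaction function, (2/3)P_{RxPlus} = 27.5 and P_{RxPlus} = 41.25.
q_{RxPlus} = 156 − 3·41.25 + 2·41.25 = 114.75.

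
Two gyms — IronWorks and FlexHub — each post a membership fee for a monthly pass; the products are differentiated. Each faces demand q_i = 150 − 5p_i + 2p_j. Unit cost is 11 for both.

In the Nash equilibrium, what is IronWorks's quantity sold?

IronWorks's profit: π = (p_{IronWorks} − 11)(150 − 5p_{IronWorks} + 2p_{FlexHub}).
∂π/∂p_{IronWorks} = 205 − 10p_{IronWorks} + 2p_{FlexHub} = 0 ⇒ p_{IronWorks} = 20.5 + 0.2p_{FlexHub}.
The game is symmetric, so in equilibrium p_{FlexHub} = p_{IronWorks}: the reaction function gives 0.8p_{IronWorks} = 20.5, hence p_{IronWorks} = 25.625.
q_{IronWorks} = 150 − 5·25.625 + 2·25.625 = 73.125.

73.125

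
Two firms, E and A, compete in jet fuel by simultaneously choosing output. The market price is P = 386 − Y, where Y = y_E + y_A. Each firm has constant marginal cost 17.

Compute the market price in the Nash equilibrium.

Firm E's profit: π = y_E(386 − (y_E + y_A)) − 17y_E.
∂π/∂y_E = 369 − 2y_E − y_A = 0, so y_E = 184.5 − 0.5y_A.
By symmetry y_A = y_E; substituting into the reaction function, 1.5y_E = 184.5 and y_E = 123.
Equilibrium price: P = 386 − 246 = 140.

140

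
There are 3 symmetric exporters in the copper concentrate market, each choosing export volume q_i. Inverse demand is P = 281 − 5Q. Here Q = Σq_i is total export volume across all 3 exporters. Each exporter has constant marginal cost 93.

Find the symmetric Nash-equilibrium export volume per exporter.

9.4

A representative exporter's profit is π_i = q_i(281 − 5Q) − 93q_i, with Q = q_i + Σ_{j≠i} q_j.
First-order condition: 188 − 10q_i − 5Σ_{j≠i} q_j = 0.
Imposing symmetry (q_j = q for all j) turns Σ_{j≠i} q_j into 2q, so 188 = 20q and q = 9.4.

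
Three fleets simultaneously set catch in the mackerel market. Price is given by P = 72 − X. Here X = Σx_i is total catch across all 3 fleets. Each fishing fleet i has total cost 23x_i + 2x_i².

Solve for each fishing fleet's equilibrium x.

6.125

A representative fishing fleet's profit is π_i = x_i(72 − X) − 23x_i − 2x_i², with X = x_i + Σ_{j≠i} x_j.
First-order condition: 49 − 6x_i − Σ_{j≠i} x_j = 0.
Imposing symmetry (x_j = x for all j) turns Σ_{j≠i} x_j into 2x, so 49 = 8x and x = 6.125.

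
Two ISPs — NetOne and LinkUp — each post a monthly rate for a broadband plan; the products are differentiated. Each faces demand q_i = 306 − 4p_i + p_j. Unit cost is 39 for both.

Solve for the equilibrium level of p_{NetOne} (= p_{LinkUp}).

66

NetOne's profit: π = (p_{NetOne} − 39)(306 − 4p_{NetOne} + p_{LinkUp}).
∂π/∂p_{NetOne} = 462 − 8p_{NetOne} + p_{LinkUp} = 0 ⇒ p_{NetOne} = 57.75 + 0.125p_{LinkUp}.
Setting p_{NetOne} = p_{LinkUp} in the reaction function: p_{NetOne} = 57.75 + 0.125p_{NetOne}, so p_{NetOne} = 57.75 / 0.875 = 66.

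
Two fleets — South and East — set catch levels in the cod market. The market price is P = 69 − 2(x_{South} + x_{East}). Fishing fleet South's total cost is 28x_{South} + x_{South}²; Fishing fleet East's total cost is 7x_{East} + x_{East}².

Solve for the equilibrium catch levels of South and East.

3.8125, 9.0625

Fishing fleet South's profit: π = x_{South}(69 − 2(x_{South} + x_{East})) − 28x_{South} − x_{South}².
∂π/∂x_{South} = 41 − 6x_{South} − 2x_{East} = 0, so x_{South} = 41/6 − (1/3)x_{East}.
By the same steps for East: x_{East} = 31/3 − (1/3)x_{South}.
Substituting the second reaction function into the first: x_{South} = 41/6 − (1/3)(31/3 − (1/3)x_{South}), which gives (8/9)x_{South} = 61/18 ⇒ x_{South} = 3.8125.
Then x_{East} = 31/3 − (1/3)·3.8125 = 9.0625.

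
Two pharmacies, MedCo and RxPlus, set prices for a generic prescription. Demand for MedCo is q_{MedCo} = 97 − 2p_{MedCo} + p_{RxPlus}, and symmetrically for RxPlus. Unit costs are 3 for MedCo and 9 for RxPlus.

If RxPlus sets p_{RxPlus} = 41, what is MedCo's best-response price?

MedCo's profit: π = (p_{MedCo} − 3)(97 − 2p_{MedCo} + p_{RxPlus}).
∂π/∂p_{MedCo} = 103 − 4p_{MedCo} + p_{RxPlus} = 0 ⇒ p_{MedCo} = 25.75 + 0.25p_{RxPlus}.
At p_{RxPlus} = 41: p_{MedCo} = 25.75 + 0.25·41 = 36.

36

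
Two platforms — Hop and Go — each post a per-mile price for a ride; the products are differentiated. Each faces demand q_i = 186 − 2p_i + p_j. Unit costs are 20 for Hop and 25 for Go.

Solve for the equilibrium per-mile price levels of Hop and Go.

Hop's profit: π = (p_{Hop} − 20)(186 − 2p_{Hop} + p_{Go}).
∂π/∂p_{Hop} = 226 − 4p_{Hop} + p_{Go} = 0 ⇒ p_{Hop} = 56.5 + 0.25p_{Go}.
Similarly p_{Go} = 59 + 0.25p_{Hop}.
Substituting the second reaction function into the first: p_{Hop} = 56.5 + 0.25(59 + 0.25p_{Hop}), which gives 0.9375p_{Hop} = 71.25 ⇒ p_{Hop} = 76.
Then p_{Go} = 59 + 0.25·76 = 78.

76, 78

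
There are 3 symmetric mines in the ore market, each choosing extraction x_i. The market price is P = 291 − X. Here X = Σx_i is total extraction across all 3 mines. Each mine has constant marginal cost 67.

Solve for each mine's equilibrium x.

56

A representative mine's profit is π_i = x_i(291 − X) − 67x_i, with X = x_i + Σ_{j≠i} x_j.
First-order condition: 224 − 2x_i − Σ_{j≠i} x_j = 0.
With identical mines, set every x_j = x: then 224 − 2x − 2x = 0, i.e. x = 224/4 = 56.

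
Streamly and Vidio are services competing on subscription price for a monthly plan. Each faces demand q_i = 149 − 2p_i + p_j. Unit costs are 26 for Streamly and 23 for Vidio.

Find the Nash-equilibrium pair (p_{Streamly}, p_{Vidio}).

66.6, 65.4

Streamly's profit: π = (p_{Streamly} − 26)(149 − 2p_{Streamly} + p_{Vidio}).
∂π/∂p_{Streamly} = 201 − 4p_{Streamly} + p_{Vidio} = 0 ⇒ p_{Streamly} = 50.25 + 0.25p_{Vidio}.
Similarly p_{Vidio} = 48.75 + 0.25p_{Streamly}.
Substituting the second reaction function into the first: p_{Streamly} = 50.25 + 0.25(48.75 + 0.25p_{Streamly}), which gives 0.9375p_{Streamly} = 62.4375 ⇒ p_{Streamly} = 66.6.
Then p_{Vidio} = 48.75 + 0.25·66.6 = 65.4.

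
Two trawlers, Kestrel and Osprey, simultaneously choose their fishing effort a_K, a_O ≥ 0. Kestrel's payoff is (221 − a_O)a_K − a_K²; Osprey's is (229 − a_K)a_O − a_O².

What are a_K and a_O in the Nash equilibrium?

71, 79

Expanding Kestrel's payoff: 221a_K − a_Oa_K − a_K².
∂π/∂a_K = 221 − a_O − 2a_K = 0, so a_K = 110.5 − 0.5a_O.
Likewise for Osprey: a_O = 114.5 − 0.5a_K.
Substituting the second reaction function into the first: a_K = 110.5 − 0.5(114.5 − 0.5a_K), which gives 0.75a_K = 53.25 ⇒ a_K = 71.
Then a_O = 114.5 − 0.5·71 = 79.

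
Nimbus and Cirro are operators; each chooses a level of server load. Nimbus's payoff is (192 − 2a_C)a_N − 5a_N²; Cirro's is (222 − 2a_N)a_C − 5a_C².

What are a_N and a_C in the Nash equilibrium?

15.375, 19.125

Expanding Nimbus's payoff: 192a_N − 2a_Ca_N − 5a_N².
∂π/∂a_N = 192 − 2a_C − 10a_N = 0, so a_N = 19.2 − 0.2a_C.
Likewise for Cirro: a_C = 22.2 − 0.2a_N.
Plugging a_C into Nimbus's best response: a_N = 19.2 − 0.2(22.2 − 0.2a_N) ⇒ 0.96a_N = 14.76, so a_N = 15.375.
Then a_C = 22.2 − 0.2·15.375 = 19.125.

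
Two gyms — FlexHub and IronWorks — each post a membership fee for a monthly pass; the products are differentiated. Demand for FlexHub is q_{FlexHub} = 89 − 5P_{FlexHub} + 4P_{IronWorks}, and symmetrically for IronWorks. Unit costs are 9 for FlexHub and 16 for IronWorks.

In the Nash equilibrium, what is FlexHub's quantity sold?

75

FlexHub's profit: π = (P_{FlexHub} − 9)(89 − 5P_{FlexHub} + 4P_{IronWorks}).
∂π/∂P_{FlexHub} = 134 − 10P_{FlexHub} + 4P_{IronWorks} = 0 ⇒ P_{FlexHub} = 13.4 + 0.4P_{IronWorks}.
Similarly P_{IronWorks} = 16.9 + 0.4P_{FlexHub}.
Plugging P_{IronWorks} into FlexHub's best response: P_{FlexHub} = 13.4 + 0.4(16.9 + 0.4P_{FlexHub}) ⇒ 0.84P_{FlexHub} = 20.16, so P_{FlexHub} = 24.
Then P_{IronWorks} = 16.9 + 0.4·24 = 26.5.
q_{FlexHub} = 89 − 5·24 + 4·26.5 = 75.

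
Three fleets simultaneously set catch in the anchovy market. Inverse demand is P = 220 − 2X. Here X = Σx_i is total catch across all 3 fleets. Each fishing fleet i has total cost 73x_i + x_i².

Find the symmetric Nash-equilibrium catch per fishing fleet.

14.7

A representative fishing fleet's profit is π_i = x_i(220 − 2X) − 73x_i − x_i², with X = x_i + Σ_{j≠i} x_j.
First-order condition: 147 − 6x_i − 2Σ_{j≠i} x_j = 0.
With identical fishing fleets, set every x_j = x: then 147 − 6x − 4x = 0, i.e. x = 147/10 = 14.7.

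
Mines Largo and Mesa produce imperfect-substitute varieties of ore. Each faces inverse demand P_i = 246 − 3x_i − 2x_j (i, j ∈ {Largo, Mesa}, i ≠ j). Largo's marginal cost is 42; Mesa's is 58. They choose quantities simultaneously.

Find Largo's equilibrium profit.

2106.75

Mine Largo's profit: π = x_{Largo}(246 − 3x_{Largo} − 2x_{Mesa}) − 42x_{Largo}.
∂π/∂x_{Largo} = 204 − 6x_{Largo} − 2x_{Mesa} = 0 ⇒ x_{Largo} = 34 − (1/3)x_{Mesa}.
Similarly x_{Mesa} = 94/3 − (1/3)x_{Largo}.
Solving the two reaction functions simultaneously: (1 − (−1/3)(−1/3))x_{Largo} = 34 − (1/3)·(94/3), so (8/9)x_{Largo} = 212/9 and x_{Largo} = 26.5.
Then x_{Mesa} = 94/3 − (1/3)·26.5 = 22.5.
P_{Largo} = 246 − 3·26.5 − 2·22.5 = 121.5.
Profit = (121.5 − 42)·26.5 = 2106.75.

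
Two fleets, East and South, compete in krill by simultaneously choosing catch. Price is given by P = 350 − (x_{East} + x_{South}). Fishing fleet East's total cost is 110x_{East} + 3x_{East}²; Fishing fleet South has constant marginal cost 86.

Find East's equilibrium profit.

829.44

Fishing fleet East's profit: π = x_{East}(350 − (x_{East} + x_{South})) − 110x_{East} − 3x_{East}².
∂π/∂x_{East} = 240 − 8x_{East} − x_{South} = 0, so x_{East} = 30 − 0.125x_{South}.
For South: ∂π/∂x_{South} = 264 − 2x_{South} − x_{East} = 0 ⇒ x_{South} = 132 − 0.5x_{East}.
Solving the two reaction functions simultaneously: (1 − (−0.125)(−0.5))x_{East} = 30 − 0.125·132, so 0.9375x_{East} = 13.5 and x_{East} = 14.4.
Then x_{South} = 132 − 0.5·14.4 = 124.8.
Price P = 350 − 139.2 = 210.8.
East's profit: (210.8 − 110)·14.4 − 3(14.4)² = 829.44.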